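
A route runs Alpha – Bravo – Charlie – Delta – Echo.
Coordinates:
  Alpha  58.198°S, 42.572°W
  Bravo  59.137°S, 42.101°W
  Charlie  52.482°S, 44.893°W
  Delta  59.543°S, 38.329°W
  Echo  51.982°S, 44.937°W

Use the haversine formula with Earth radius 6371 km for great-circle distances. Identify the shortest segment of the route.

Leg distances:
Alpha→Bravo: 107.9 km
Bravo→Charlie: 760.1 km
Charlie→Delta: 883.9 km
Delta→Echo: 935.8 km
The shortest leg is Alpha–Bravo at 107.9 km.

Alpha–Bravo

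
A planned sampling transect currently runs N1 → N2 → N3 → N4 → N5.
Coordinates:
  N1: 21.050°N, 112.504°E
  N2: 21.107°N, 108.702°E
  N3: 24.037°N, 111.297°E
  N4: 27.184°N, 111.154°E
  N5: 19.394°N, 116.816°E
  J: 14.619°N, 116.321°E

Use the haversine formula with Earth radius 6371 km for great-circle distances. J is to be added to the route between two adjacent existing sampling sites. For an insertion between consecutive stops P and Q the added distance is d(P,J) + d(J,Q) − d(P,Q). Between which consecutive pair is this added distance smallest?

between N4 and N5

Added distance for inserting J between each consecutive pair:
N1–N2: 1508.2 km
N2–N3: 1832.7 km
N3–N4: 2318.0 km
N4–N5: 988.6 km
Smallest added distance is 988.6 km, inserting between N4 and N5.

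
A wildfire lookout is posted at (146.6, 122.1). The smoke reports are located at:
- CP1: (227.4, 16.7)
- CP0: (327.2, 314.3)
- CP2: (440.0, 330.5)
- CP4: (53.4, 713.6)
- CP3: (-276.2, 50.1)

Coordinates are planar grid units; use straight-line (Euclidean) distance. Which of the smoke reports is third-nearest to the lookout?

Distances from the lookout ((146.6, 122.1)):
CP1: 132.8
CP0: 263.7
CP2: 359.9
CP3: 428.9
CP4: 598.8
The third-nearest is CP2 at 359.9.

CP2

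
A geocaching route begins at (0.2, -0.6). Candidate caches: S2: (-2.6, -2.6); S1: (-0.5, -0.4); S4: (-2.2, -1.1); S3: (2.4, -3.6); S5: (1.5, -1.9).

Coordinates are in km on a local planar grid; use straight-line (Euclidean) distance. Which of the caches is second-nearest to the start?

S5

Distance to each, sorted:
S1: 0.7 km
S5: 1.8 km
S4: 2.5 km
S2: 3.4 km
S3: 3.7 km
The second-nearest is S5 at 1.8 km.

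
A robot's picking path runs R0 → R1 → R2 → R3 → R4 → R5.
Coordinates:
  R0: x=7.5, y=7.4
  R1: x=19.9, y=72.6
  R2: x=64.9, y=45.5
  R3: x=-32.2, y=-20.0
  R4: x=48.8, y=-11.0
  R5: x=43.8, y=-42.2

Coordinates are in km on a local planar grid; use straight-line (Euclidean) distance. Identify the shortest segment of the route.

Leg distances:
R0→R1: 66.4 km
R1→R2: 52.5 km
R2→R3: 117.1 km
R3→R4: 81.5 km
R4→R5: 31.6 km
The shortest leg is R4–R5 at 31.6 km.

R4–R5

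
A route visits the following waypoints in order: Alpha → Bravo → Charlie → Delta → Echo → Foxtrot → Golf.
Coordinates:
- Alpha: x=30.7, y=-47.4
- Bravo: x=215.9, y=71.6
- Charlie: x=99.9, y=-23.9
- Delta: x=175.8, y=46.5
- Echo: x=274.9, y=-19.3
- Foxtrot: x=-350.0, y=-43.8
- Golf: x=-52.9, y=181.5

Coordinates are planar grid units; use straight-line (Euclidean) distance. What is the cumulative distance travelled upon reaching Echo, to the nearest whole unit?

593

Leg distances:
Alpha→Bravo: 220.1  (cumulative 220.1)
Bravo→Charlie: 150.3  (cumulative 370.4)
Charlie→Delta: 103.5  (cumulative 473.9)
Delta→Echo: 119.0  (cumulative 592.9)
Cumulative distance at Echo ≈ 593.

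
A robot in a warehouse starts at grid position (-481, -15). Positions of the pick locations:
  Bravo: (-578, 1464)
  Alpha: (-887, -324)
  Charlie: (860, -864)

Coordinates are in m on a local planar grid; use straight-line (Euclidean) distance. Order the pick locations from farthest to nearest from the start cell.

Computing each straight-line distance from (-481, -15):
Charlie (860, -864): 1587.2 m
Bravo (-578, 1464): 1482.2 m
Alpha (-887, -324): 510.2 m

Charlie, Bravo, Alpha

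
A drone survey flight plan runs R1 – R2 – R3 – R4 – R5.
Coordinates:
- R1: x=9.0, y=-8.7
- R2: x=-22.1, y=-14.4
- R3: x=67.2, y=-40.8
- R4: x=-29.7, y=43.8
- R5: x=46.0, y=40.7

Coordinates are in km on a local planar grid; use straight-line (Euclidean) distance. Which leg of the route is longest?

Leg distances:
R1→R2: 31.6 km
R2→R3: 93.1 km
R3→R4: 128.6 km
R4→R5: 75.8 km
The longest leg is R3–R4 at 128.6 km.

R3–R4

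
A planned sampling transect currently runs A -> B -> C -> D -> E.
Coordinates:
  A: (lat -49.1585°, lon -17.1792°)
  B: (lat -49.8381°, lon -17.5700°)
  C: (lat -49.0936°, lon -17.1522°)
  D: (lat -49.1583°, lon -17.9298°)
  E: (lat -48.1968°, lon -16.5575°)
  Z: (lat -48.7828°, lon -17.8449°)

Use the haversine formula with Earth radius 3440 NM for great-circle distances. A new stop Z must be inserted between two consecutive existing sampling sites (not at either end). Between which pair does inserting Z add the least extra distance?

Added distance for inserting Z between each consecutive pair:
A–B: 55.3 NM
B–C: 49.8 NM
C–D: 25.1 NM
D–E: 5.6 NM
Smallest added distance is 5.6 NM, inserting between D and E.

between D and E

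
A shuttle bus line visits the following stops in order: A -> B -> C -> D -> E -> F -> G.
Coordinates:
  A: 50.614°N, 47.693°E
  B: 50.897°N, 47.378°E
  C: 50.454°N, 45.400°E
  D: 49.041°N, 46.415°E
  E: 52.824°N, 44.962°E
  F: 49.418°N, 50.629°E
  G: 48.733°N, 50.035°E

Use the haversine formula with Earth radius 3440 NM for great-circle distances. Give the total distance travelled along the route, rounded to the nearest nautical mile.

771 NM

Leg distances:
A→B: 20.8 NM  (cumulative 20.8 NM)
B→C: 79.8 NM  (cumulative 100.6 NM)
C→D: 93.5 NM  (cumulative 194.1 NM)
D→E: 233.7 NM  (cumulative 427.8 NM)
E→F: 295.5 NM  (cumulative 723.3 NM)
F→G: 47.3 NM  (cumulative 770.6 NM)
Total route length ≈ 771 NM.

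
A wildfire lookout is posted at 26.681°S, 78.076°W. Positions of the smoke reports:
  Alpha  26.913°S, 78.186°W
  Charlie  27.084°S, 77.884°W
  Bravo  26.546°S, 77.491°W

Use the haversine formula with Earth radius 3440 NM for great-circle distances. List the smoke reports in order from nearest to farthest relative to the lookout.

Distance from the lookout at 26.681°S, 78.076°W to each:
Alpha 26.913°S, 78.186°W: 15.1 NM
Charlie 27.084°S, 77.884°W: 26.3 NM
Bravo 26.546°S, 77.491°W: 32.4 NM

Alpha, Charlie, Bravo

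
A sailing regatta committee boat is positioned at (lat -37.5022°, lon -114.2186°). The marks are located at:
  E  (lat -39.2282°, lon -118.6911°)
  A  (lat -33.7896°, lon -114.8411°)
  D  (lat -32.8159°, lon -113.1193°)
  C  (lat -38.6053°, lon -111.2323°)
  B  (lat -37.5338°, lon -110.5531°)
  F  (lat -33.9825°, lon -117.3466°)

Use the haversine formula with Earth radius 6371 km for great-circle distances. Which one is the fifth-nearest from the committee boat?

F

Distance to each, sorted:
C: 288.8 km
B: 323.3 km
A: 416.6 km
E: 434.5 km
F: 482.5 km
D: 530.6 km
The fifth-nearest is F at 482.5 km.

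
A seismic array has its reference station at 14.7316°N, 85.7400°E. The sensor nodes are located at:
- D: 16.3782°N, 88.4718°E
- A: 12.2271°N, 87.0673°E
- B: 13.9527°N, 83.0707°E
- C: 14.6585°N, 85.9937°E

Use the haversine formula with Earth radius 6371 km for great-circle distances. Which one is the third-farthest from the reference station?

B

Distance to each, sorted:
D: 345.2 km
A: 313.3 km
B: 300.3 km
C: 28.5 km
The third-farthest is B at 300.3 km.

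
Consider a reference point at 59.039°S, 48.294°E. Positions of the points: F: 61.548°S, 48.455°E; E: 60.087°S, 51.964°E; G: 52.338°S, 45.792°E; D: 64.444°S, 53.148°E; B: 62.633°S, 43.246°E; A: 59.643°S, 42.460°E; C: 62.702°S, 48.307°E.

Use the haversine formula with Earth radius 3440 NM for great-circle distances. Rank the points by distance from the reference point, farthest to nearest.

Distances from the reference point:
G 52.338°S, 45.792°E: 411.1 NM
D 64.444°S, 53.148°E: 352.4 NM
B 62.633°S, 43.246°E: 261.3 NM
C 62.702°S, 48.307°E: 219.9 NM
A 59.643°S, 42.460°E: 182.2 NM
F 61.548°S, 48.455°E: 150.7 NM
E 60.087°S, 51.964°E: 128.1 NM

G, D, B, C, A, F, E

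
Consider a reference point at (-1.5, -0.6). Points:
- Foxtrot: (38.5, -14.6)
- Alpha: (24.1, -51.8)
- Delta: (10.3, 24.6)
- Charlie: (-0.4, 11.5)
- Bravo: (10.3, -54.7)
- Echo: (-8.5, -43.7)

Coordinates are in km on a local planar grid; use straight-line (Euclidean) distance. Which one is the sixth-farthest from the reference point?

Charlie

Distances from the reference point ((-1.5, -0.6)):
Alpha: 57.2 km
Bravo: 55.4 km
Echo: 43.7 km
Foxtrot: 42.4 km
Delta: 27.8 km
Charlie: 12.1 km
The sixth-farthest is Charlie at 12.1 km.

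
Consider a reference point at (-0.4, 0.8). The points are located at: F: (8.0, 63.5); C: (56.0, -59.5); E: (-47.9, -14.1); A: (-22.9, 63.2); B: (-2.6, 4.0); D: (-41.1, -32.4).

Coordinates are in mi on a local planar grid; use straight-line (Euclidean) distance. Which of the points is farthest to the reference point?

C

Distances from the reference point ((-0.4, 0.8)):
C: 82.6 mi
A: 66.3 mi
F: 63.3 mi
D: 52.5 mi
E: 49.8 mi
B: 3.9 mi
The farthest is C at 82.6 mi.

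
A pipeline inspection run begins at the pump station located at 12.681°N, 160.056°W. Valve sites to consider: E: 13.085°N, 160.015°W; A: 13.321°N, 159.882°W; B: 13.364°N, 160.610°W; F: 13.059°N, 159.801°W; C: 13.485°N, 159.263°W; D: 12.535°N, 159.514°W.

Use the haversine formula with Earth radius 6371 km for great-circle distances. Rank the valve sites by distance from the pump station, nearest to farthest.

Computing each great-circle distance from 12.681°N, 160.056°W:
E 13.085°N, 160.015°W: 45.1 km
F 13.059°N, 159.801°W: 50.3 km
D 12.535°N, 159.514°W: 61.0 km
A 13.321°N, 159.882°W: 73.6 km
B 13.364°N, 160.610°W: 96.8 km
C 13.485°N, 159.263°W: 124.0 km

E, F, D, A, B, C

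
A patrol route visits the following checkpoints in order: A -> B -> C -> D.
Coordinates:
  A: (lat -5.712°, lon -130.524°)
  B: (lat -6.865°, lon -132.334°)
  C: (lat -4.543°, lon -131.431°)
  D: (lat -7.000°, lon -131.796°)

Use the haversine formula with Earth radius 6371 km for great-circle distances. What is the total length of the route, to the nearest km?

Leg distances:
A→B: 237.6 km  (cumulative 237.6 km)
B→C: 276.8 km  (cumulative 514.5 km)
C→D: 276.2 km  (cumulative 790.6 km)
Total route length ≈ 791 km.

791 km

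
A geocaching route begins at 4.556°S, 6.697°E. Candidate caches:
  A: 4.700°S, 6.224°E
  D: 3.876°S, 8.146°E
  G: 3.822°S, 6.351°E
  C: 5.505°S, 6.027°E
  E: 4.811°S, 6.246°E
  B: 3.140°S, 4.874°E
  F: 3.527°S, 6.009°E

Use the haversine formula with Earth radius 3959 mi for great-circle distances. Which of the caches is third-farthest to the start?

F

Distances from the start (4.556°S, 6.697°E):
B: 159.3 mi
D: 110.4 mi
F: 85.5 mi
C: 80.2 mi
G: 56.0 mi
E: 35.7 mi
A: 34.1 mi
The third-farthest is F at 85.5 mi.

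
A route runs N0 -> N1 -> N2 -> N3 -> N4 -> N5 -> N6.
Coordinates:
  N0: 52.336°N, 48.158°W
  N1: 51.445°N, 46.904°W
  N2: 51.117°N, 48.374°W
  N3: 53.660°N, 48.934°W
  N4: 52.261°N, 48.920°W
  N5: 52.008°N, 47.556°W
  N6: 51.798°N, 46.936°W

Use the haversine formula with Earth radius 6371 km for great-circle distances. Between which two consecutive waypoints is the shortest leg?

Leg distances:
N0→N1: 131.2 km
N1→N2: 108.6 km
N2→N3: 285.3 km
N3→N4: 155.6 km
N4→N5: 97.3 km
N5→N6: 48.5 km
The shortest leg is N5–N6 at 48.5 km.

N5–N6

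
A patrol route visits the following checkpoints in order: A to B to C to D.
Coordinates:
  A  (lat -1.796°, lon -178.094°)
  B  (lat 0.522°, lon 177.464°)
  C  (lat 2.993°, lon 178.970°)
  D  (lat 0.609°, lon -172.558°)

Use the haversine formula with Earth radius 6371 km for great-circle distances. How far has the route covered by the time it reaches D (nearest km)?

1857 km

Leg distances:
A→B: 557.1 km  (cumulative 557.1 km)
B→C: 321.7 km  (cumulative 878.8 km)
C→D: 978.1 km  (cumulative 1856.9 km)
Cumulative distance at D ≈ 1857 km.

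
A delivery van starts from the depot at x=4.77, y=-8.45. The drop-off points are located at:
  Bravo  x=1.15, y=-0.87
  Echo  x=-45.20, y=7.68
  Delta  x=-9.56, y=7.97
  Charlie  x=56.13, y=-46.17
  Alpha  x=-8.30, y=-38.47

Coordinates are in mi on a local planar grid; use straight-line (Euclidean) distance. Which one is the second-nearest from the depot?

Distances from the depot (x=4.77, y=-8.45):
Bravo: 8.4 mi
Delta: 21.8 mi
Alpha: 32.7 mi
Echo: 52.5 mi
Charlie: 63.7 mi
The second-nearest is Delta at 21.8 mi.

Delta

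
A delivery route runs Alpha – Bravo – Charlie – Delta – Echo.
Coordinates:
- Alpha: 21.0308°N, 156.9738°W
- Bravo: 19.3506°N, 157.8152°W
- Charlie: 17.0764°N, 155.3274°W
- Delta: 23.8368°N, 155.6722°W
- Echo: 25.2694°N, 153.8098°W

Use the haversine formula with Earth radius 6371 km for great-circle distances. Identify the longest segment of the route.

Charlie–Delta

Leg distances:
Alpha→Bravo: 206.4 km
Bravo→Charlie: 364.7 km
Charlie→Delta: 752.6 km
Delta→Echo: 246.7 km
The longest leg is Charlie–Delta at 752.6 km.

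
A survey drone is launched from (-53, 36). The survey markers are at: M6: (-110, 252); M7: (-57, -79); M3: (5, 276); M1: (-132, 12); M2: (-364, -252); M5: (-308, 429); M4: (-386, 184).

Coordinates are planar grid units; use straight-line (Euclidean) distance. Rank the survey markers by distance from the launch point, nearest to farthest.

Distances from the launch point:
M1 (-132, 12): 82.6
M7 (-57, -79): 115.1
M6 (-110, 252): 223.4
M3 (5, 276): 246.9
M4 (-386, 184): 364.4
M2 (-364, -252): 423.9
M5 (-308, 429): 468.5

M1, M7, M6, M3, M4, M2, M5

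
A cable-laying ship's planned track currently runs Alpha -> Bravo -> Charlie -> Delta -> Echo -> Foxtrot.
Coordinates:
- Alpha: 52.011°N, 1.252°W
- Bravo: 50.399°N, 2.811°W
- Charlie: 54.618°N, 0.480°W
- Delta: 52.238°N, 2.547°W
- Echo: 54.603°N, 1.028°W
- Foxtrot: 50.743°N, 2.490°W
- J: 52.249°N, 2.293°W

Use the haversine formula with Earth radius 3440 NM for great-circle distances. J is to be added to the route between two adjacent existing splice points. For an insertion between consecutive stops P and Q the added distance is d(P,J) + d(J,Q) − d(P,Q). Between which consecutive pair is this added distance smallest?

between Echo and Foxtrot

Added distance for inserting J between each consecutive pair:
Alpha–Bravo: 40.5 NM
Bravo–Charlie: 1.9 NM
Charlie–Delta: 4.8 NM
Delta–Echo: 5.7 NM
Echo–Foxtrot: 1.3 NM
Smallest added distance is 1.3 NM, inserting between Echo and Foxtrot.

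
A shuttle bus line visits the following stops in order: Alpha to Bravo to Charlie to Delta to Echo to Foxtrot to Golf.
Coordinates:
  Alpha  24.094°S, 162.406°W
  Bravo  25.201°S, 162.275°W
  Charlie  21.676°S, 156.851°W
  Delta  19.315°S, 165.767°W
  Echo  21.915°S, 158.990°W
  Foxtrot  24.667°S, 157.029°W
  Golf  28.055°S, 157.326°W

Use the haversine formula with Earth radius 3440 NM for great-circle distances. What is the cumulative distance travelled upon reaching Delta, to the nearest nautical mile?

Leg distances:
Alpha→Bravo: 66.8 NM  (cumulative 66.8 NM)
Bravo→Charlie: 366.1 NM  (cumulative 432.9 NM)
Charlie→Delta: 521.0 NM  (cumulative 953.9 NM)
Cumulative distance at Delta ≈ 954 NM.

954 NM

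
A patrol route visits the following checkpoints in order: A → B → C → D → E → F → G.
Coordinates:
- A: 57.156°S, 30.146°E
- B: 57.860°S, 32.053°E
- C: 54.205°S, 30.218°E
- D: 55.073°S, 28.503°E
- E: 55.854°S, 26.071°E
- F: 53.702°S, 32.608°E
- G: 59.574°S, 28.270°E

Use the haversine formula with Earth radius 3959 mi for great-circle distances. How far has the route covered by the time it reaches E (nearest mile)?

Leg distances:
A→B: 85.9 mi  (cumulative 85.9 mi)
B→C: 262.3 mi  (cumulative 348.2 mi)
C→D: 91.1 mi  (cumulative 439.3 mi)
D→E: 109.5 mi  (cumulative 548.7 mi)
Cumulative distance at E ≈ 549 mi.

549 mi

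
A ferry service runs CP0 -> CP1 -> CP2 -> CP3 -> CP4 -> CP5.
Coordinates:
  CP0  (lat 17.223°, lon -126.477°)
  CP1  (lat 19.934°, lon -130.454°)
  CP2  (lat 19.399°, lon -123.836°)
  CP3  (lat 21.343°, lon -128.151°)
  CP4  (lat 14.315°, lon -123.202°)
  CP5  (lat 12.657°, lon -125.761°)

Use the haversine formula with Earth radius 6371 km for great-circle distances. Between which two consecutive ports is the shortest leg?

CP4–CP5

Leg distances:
CP0→CP1: 516.3 km
CP1→CP2: 695.5 km
CP2→CP3: 499.0 km
CP3→CP4: 940.6 km
CP4→CP5: 332.5 km
The shortest leg is CP4–CP5 at 332.5 km.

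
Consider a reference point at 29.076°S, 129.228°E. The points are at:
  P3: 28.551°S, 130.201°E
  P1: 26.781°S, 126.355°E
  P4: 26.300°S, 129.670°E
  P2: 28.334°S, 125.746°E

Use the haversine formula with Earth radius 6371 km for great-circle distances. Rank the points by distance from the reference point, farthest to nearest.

Distance from the reference point at 29.076°S, 129.228°E to each:
P1 26.781°S, 126.355°E: 380.5 km
P2 28.334°S, 125.746°E: 349.5 km
P4 26.300°S, 129.670°E: 311.7 km
P3 28.551°S, 130.201°E: 111.3 km

P1, P2, P4, P3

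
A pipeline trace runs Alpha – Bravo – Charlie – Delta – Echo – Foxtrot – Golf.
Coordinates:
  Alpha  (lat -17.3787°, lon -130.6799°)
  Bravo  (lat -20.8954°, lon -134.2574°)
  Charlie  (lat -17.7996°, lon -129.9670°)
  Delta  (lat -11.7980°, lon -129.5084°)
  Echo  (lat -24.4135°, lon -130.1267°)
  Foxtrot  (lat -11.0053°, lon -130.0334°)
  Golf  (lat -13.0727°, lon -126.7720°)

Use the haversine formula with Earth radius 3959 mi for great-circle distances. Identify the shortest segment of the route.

Foxtrot–Golf

Leg distances:
Alpha→Bravo: 337.0 mi
Bravo→Charlie: 352.1 mi
Charlie→Delta: 415.8 mi
Delta→Echo: 872.6 mi
Echo→Foxtrot: 926.5 mi
Foxtrot→Golf: 262.6 mi
The shortest leg is Foxtrot–Golf at 262.6 mi.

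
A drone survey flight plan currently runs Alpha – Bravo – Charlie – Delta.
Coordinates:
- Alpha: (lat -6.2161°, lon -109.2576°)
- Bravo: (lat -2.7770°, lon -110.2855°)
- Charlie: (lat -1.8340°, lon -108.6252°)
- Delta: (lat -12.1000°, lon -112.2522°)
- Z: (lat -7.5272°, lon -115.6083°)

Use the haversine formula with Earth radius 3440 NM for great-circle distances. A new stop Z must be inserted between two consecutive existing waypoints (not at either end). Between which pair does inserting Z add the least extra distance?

between Charlie and Delta

Added distance for inserting Z between each consecutive pair:
Alpha–Bravo: 598.5 NM
Bravo–Charlie: 852.5 NM
Charlie–Delta: 225.4 NM
Smallest added distance is 225.4 NM, inserting between Charlie and Delta.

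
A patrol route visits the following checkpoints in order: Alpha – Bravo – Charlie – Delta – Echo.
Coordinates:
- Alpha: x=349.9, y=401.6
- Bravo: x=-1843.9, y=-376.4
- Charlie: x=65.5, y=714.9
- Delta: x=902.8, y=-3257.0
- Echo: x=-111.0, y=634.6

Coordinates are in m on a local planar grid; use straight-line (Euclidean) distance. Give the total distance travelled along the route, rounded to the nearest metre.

12608 m

Leg distances:
Alpha→Bravo: 2327.7 m  (cumulative 2327.7 m)
Bravo→Charlie: 2199.3 m  (cumulative 4526.9 m)
Charlie→Delta: 4059.2 m  (cumulative 8586.1 m)
Delta→Echo: 4021.5 m  (cumulative 12607.6 m)
Total route length ≈ 12608 m.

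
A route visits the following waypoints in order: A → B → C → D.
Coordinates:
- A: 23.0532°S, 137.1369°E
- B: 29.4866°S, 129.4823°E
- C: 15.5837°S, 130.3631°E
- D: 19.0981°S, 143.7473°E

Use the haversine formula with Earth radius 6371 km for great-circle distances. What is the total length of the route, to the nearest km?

Leg distances:
A→B: 1045.5 km  (cumulative 1045.5 km)
B→C: 1548.6 km  (cumulative 2594.0 km)
C→D: 1472.8 km  (cumulative 4066.9 km)
Total route length ≈ 4067 km.

4067 km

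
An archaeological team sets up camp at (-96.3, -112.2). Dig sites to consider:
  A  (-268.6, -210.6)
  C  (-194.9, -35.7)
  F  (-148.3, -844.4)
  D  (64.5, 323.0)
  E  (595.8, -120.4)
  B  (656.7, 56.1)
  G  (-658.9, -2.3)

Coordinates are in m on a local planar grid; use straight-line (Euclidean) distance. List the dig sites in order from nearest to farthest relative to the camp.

C, A, D, G, E, F, B

Distance from the camp at (-96.3, -112.2) to each:
C (-194.9, -35.7): 124.8 m
A (-268.6, -210.6): 198.4 m
D (64.5, 323.0): 464.0 m
G (-658.9, -2.3): 573.2 m
E (595.8, -120.4): 692.1 m
F (-148.3, -844.4): 734.0 m
B (656.7, 56.1): 771.6 m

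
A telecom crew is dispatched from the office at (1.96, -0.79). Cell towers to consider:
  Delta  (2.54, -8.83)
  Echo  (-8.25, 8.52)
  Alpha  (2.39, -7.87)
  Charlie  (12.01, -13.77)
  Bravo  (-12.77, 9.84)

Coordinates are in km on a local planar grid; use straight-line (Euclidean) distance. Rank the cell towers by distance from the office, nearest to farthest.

Alpha, Delta, Echo, Charlie, Bravo

Distances from the office:
Alpha (2.39, -7.87): 7.1 km
Delta (2.54, -8.83): 8.1 km
Echo (-8.25, 8.52): 13.8 km
Charlie (12.01, -13.77): 16.4 km
Bravo (-12.77, 9.84): 18.2 km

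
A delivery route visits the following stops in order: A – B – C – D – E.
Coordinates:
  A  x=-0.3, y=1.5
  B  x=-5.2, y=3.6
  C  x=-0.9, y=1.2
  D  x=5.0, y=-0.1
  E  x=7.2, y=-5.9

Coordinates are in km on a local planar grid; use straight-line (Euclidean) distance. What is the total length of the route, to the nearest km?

Leg distances:
A→B: 5.3 km  (cumulative 5.3 km)
B→C: 4.9 km  (cumulative 10.3 km)
C→D: 6.0 km  (cumulative 16.3 km)
D→E: 6.2 km  (cumulative 22.5 km)
Total route length ≈ 23 km.

23 km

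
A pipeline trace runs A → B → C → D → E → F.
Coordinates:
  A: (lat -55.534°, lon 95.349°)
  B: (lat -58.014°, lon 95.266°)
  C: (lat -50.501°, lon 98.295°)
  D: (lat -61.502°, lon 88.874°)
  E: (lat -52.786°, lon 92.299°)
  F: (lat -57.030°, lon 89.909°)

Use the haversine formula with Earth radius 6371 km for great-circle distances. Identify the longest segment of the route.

Leg distances:
A→B: 275.8 km
B→C: 858.0 km
C→D: 1353.1 km
D→E: 990.6 km
E→F: 495.9 km
The longest leg is C–D at 1353.1 km.

C–D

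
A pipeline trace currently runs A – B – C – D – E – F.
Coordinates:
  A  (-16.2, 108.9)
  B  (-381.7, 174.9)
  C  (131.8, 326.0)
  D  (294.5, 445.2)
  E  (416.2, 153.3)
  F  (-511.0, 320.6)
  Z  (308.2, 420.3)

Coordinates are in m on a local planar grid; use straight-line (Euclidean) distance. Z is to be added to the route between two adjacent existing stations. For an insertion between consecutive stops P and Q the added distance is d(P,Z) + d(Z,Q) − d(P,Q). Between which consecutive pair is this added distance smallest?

Added distance for inserting Z between each consecutive pair:
A–B: 810.5 m
B–C: 397.0 m
C–D: 26.8 m
D–E: 0.2 m
E–F: 171.1 m
Smallest added distance is 0.2 m, inserting between D and E.

between D and E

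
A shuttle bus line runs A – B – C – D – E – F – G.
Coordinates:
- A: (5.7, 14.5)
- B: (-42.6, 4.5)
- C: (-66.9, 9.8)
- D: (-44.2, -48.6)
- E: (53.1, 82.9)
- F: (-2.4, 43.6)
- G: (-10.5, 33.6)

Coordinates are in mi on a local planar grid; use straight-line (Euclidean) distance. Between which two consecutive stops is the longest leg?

D–E

Leg distances:
A→B: 49.3 mi
B→C: 24.9 mi
C→D: 62.7 mi
D→E: 163.6 mi
E→F: 68.0 mi
F→G: 12.9 mi
The longest leg is D–E at 163.6 mi.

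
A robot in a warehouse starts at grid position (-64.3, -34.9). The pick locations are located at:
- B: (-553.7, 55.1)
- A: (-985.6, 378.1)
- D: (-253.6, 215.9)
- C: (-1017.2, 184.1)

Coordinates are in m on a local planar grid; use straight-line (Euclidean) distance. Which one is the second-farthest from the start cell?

Distance to each, sorted:
A: 1009.6 m
C: 977.7 m
B: 497.6 m
D: 314.2 m
The second-farthest is C at 977.7 m.

C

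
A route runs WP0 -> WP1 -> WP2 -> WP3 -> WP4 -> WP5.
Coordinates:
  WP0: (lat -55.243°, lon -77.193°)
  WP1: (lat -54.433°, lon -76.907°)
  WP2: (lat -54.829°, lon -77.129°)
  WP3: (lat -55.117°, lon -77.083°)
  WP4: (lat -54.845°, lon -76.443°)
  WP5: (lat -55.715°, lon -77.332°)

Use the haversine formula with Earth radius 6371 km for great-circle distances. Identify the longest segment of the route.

Leg distances:
WP0→WP1: 91.9 km
WP1→WP2: 46.3 km
WP2→WP3: 32.2 km
WP3→WP4: 50.8 km
WP4→WP5: 111.9 km
The longest leg is WP4–WP5 at 111.9 km.

WP4–WP5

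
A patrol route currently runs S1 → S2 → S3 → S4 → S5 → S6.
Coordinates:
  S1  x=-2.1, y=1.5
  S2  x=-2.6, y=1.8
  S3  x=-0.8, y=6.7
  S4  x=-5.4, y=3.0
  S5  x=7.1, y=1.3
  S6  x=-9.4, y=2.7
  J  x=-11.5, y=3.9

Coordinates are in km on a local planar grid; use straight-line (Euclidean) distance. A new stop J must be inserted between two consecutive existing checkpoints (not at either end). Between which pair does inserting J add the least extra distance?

between S5 and S6

Added distance for inserting J between each consecutive pair:
S1–S2: 18.3 km
S2–S3: 15.0 km
S3–S4: 11.3 km
S4–S5: 12.3 km
S5–S6: 4.6 km
Smallest added distance is 4.6 km, inserting between S5 and S6.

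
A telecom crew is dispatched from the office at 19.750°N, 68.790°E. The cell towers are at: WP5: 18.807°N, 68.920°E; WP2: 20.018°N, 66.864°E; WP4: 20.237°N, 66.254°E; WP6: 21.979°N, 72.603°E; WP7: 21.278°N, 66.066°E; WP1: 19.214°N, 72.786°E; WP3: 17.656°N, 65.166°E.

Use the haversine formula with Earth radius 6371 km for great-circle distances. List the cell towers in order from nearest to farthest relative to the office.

Distance from the office at 19.750°N, 68.790°E to each:
WP5 18.807°N, 68.920°E: 105.7 km
WP2 20.018°N, 66.864°E: 203.6 km
WP4 20.237°N, 66.254°E: 270.5 km
WP7 21.278°N, 66.066°E: 330.7 km
WP1 19.214°N, 72.786°E: 423.1 km
WP3 17.656°N, 65.166°E: 447.1 km
WP6 21.979°N, 72.603°E: 467.3 km

WP5, WP2, WP4, WP7, WP1, WP3, WP6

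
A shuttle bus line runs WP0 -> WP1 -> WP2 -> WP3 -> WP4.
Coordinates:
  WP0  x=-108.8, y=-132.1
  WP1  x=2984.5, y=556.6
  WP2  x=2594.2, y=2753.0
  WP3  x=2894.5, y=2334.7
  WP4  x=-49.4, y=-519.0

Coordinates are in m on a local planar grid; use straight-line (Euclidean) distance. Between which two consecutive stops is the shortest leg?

WP2–WP3

Leg distances:
WP0→WP1: 3169.0 m
WP1→WP2: 2230.8 m
WP2→WP3: 514.9 m
WP3→WP4: 4100.0 m
The shortest leg is WP2–WP3 at 514.9 m.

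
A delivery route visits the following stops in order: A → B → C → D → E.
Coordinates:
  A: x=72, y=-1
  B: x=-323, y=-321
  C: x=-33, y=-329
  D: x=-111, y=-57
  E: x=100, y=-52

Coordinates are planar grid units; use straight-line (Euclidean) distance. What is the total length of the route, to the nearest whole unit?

1292

Leg distances:
A→B: 508.4  (cumulative 508.4)
B→C: 290.1  (cumulative 798.5)
C→D: 283.0  (cumulative 1081.4)
D→E: 211.1  (cumulative 1292.5)
Total route length ≈ 1292.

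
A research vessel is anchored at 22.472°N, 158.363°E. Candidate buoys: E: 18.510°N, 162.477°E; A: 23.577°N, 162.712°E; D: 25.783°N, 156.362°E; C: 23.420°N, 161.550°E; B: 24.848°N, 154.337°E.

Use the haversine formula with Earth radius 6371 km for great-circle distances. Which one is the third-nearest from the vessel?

A

Distance to each, sorted:
C: 342.9 km
D: 420.4 km
A: 461.7 km
B: 487.7 km
E: 614.5 km
The third-nearest is A at 461.7 km.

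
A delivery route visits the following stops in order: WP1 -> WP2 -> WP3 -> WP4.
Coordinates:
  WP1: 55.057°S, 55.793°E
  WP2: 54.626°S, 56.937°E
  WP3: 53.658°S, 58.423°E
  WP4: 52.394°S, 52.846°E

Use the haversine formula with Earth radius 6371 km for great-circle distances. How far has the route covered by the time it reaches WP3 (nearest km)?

Leg distances:
WP1→WP2: 87.5 km  (cumulative 87.5 km)
WP2→WP3: 144.7 km  (cumulative 232.3 km)
Cumulative distance at WP3 ≈ 232 km.

232 km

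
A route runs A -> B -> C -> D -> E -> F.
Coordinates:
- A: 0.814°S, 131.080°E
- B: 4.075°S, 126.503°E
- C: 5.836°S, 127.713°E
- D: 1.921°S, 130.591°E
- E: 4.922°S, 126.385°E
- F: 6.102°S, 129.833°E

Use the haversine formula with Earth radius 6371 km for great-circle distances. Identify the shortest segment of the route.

Leg distances:
A→B: 624.5 km
B→C: 237.3 km
C→D: 539.8 km
D→E: 573.8 km
E→F: 403.5 km
The shortest leg is B–C at 237.3 km.

B–C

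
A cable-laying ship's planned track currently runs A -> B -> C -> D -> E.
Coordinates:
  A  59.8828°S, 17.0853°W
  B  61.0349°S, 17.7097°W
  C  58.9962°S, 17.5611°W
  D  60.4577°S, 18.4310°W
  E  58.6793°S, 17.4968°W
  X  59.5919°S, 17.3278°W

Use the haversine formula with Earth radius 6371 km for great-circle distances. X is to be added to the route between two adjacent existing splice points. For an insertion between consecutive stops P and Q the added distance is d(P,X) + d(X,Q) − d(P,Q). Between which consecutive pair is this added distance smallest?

Added distance for inserting X between each consecutive pair:
A–B: 64.3 km
B–C: 2.5 km
C–D: 12.0 km
D–E: 11.4 km
Smallest added distance is 2.5 km, inserting between B and C.

between B and C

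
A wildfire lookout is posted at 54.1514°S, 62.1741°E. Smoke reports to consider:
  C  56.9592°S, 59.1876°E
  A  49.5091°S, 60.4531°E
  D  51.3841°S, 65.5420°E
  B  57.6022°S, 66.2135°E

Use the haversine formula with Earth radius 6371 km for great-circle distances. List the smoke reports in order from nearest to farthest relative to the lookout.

C, D, B, A

Distance from the lookout at 54.1514°S, 62.1741°E to each:
C 56.9592°S, 59.1876°E: 364.3 km
D 51.3841°S, 65.5420°E: 382.0 km
B 57.6022°S, 66.2135°E: 458.9 km
A 49.5091°S, 60.4531°E: 529.5 km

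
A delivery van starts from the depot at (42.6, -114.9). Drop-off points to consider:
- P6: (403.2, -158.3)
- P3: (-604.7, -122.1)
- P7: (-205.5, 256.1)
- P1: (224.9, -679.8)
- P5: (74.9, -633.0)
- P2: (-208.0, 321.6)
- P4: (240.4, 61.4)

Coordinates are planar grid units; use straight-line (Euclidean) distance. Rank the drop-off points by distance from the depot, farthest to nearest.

Distance from the depot at (42.6, -114.9) to each:
P3 (-604.7, -122.1): 647.3
P1 (224.9, -679.8): 593.6
P5 (74.9, -633.0): 519.1
P2 (-208.0, 321.6): 503.3
P7 (-205.5, 256.1): 446.3
P6 (403.2, -158.3): 363.2
P4 (240.4, 61.4): 265.0

P3, P1, P5, P2, P7, P6, P4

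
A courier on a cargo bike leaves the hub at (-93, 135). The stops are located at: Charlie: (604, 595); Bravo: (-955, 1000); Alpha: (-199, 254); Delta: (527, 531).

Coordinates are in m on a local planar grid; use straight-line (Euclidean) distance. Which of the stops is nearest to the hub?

Alpha

Distance to each, sorted:
Alpha: 159.4 m
Delta: 735.7 m
Charlie: 835.1 m
Bravo: 1221.2 m
The nearest is Alpha at 159.4 m.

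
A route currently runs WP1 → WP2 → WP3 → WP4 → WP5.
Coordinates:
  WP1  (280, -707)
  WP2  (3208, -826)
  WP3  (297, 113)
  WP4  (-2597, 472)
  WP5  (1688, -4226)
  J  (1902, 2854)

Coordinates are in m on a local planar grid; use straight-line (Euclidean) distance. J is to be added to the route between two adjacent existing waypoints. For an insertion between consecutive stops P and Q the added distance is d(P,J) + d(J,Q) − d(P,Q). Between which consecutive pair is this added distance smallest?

between WP2 and WP3

Added distance for inserting J between each consecutive pair:
WP1–WP2: 4887.5 m
WP2–WP3: 4022.5 m
WP3–WP4: 5350.8 m
WP4–WP5: 5815.3 m
Smallest added distance is 4022.5 m, inserting between WP2 and WP3.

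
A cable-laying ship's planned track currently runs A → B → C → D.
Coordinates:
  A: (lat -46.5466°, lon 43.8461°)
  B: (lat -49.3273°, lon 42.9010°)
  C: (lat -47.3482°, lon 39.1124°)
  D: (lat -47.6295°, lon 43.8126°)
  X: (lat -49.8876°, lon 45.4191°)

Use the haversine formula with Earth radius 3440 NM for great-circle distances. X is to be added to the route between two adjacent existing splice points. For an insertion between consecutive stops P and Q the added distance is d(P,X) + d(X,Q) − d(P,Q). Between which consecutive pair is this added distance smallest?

Added distance for inserting X between each consecutive pair:
A–B: 142.6 NM
B–C: 204.3 NM
C–D: 251.3 NM
Smallest added distance is 142.6 NM, inserting between A and B.

between A and B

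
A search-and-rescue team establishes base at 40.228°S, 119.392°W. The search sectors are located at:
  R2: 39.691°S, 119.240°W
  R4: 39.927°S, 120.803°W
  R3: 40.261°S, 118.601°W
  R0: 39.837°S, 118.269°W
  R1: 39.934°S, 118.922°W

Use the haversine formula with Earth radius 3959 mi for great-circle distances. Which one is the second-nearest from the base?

R2

Distance to each, sorted:
R1: 32.1 mi
R2: 38.0 mi
R3: 41.8 mi
R0: 65.3 mi
R4: 77.4 mi
The second-nearest is R2 at 38.0 mi.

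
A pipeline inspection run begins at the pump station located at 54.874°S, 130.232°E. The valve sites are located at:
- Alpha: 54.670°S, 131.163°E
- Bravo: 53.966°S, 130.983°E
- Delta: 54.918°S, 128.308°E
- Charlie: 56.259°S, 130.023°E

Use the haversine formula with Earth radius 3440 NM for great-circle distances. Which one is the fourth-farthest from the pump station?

Distances from the pump station (54.874°S, 130.232°E):
Charlie: 83.5 NM
Delta: 66.5 NM
Bravo: 60.5 NM
Alpha: 34.5 NM
The fourth-farthest is Alpha at 34.5 NM.

Alpha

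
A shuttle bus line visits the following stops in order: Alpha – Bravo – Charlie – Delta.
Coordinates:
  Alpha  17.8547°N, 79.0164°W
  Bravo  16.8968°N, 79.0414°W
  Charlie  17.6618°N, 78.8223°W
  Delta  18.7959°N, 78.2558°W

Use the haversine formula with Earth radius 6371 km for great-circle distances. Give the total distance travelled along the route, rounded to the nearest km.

Leg distances:
Alpha→Bravo: 106.5 km  (cumulative 106.5 km)
Bravo→Charlie: 88.2 km  (cumulative 194.7 km)
Charlie→Delta: 139.6 km  (cumulative 334.3 km)
Total route length ≈ 334 km.

334 km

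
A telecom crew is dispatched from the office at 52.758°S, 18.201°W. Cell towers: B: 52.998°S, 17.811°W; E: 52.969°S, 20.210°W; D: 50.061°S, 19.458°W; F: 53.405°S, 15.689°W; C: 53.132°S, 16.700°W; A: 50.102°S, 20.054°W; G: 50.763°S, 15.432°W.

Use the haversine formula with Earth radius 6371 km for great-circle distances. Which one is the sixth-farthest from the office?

Distance to each, sorted:
A: 322.0 km
D: 312.3 km
G: 292.4 km
F: 182.5 km
E: 136.9 km
C: 108.8 km
B: 37.4 km
The sixth-farthest is C at 108.8 km.

C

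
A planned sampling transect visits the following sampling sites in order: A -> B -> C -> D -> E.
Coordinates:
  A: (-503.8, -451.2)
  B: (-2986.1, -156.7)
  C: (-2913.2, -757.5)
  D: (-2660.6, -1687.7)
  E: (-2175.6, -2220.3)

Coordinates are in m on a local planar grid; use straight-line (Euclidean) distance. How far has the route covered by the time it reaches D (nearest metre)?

4069 m

Leg distances:
A→B: 2499.7 m  (cumulative 2499.7 m)
B→C: 605.2 m  (cumulative 3104.9 m)
C→D: 963.9 m  (cumulative 4068.8 m)
Cumulative distance at D ≈ 4069 m.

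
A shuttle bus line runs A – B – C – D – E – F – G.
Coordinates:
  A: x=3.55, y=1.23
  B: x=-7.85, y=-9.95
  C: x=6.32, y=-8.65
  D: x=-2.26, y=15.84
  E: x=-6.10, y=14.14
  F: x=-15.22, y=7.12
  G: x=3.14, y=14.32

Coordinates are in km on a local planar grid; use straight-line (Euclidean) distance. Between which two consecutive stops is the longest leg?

C–D

Leg distances:
A→B: 16.0 km
B→C: 14.2 km
C→D: 25.9 km
D→E: 4.2 km
E→F: 11.5 km
F→G: 19.7 km
The longest leg is C–D at 25.9 km.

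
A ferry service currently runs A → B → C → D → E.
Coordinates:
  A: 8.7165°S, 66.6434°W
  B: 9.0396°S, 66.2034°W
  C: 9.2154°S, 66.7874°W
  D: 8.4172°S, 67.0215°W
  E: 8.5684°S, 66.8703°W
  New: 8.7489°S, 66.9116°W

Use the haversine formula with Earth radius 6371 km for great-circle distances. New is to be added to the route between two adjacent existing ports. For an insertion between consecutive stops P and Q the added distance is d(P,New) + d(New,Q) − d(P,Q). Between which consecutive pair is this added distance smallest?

between C and D

Added distance for inserting New between each consecutive pair:
A–B: 53.7 km
B–C: 70.9 km
C–D: 0.0 km
D–E: 35.7 km
Smallest added distance is 0.0 km, inserting between C and D.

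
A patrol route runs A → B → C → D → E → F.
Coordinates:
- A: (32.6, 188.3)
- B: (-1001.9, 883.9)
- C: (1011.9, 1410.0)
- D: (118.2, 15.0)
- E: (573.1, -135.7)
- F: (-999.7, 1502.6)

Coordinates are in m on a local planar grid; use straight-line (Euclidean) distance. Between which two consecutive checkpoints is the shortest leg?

Leg distances:
A→B: 1246.6 m
B→C: 2081.4 m
C→D: 1656.7 m
D→E: 479.2 m
E→F: 2271.1 m
The shortest leg is D–E at 479.2 m.

D–E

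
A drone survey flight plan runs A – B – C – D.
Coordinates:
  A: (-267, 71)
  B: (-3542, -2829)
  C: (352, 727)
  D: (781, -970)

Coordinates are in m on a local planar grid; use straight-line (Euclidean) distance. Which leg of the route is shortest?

C–D

Leg distances:
A→B: 4374.4 m
B→C: 5273.4 m
C→D: 1750.4 m
The shortest leg is C–D at 1750.4 m.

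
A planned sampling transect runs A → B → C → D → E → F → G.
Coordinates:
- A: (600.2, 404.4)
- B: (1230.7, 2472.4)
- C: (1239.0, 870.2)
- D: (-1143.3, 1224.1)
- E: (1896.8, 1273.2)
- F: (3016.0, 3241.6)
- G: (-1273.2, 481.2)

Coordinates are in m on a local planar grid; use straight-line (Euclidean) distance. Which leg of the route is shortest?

B–C

Leg distances:
A→B: 2162.0 m
B→C: 1602.2 m
C→D: 2408.4 m
D→E: 3040.5 m
E→F: 2264.3 m
F→G: 5100.7 m
The shortest leg is B–C at 1602.2 m.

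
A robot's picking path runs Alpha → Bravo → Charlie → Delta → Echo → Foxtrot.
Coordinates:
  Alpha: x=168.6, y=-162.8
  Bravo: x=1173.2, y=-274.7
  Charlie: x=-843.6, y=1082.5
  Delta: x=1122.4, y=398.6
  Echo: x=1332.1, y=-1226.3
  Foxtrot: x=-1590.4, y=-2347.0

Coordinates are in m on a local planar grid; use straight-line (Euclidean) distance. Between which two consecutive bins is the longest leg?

Leg distances:
Alpha→Bravo: 1010.8 m
Bravo→Charlie: 2430.9 m
Charlie→Delta: 2081.6 m
Delta→Echo: 1638.4 m
Echo→Foxtrot: 3130.0 m
The longest leg is Echo–Foxtrot at 3130.0 m.

Echo–Foxtrot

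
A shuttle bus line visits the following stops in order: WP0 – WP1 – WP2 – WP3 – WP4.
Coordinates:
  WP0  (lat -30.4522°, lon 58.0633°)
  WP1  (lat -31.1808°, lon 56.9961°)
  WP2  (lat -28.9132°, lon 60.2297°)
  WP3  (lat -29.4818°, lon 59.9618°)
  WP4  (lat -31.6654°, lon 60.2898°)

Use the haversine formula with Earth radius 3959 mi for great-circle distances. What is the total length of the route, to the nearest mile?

524 mi

Leg distances:
WP0→WP1: 80.9 mi  (cumulative 80.9 mi)
WP1→WP2: 248.9 mi  (cumulative 329.8 mi)
WP2→WP3: 42.5 mi  (cumulative 372.3 mi)
WP3→WP4: 152.1 mi  (cumulative 524.4 mi)
Total route length ≈ 524 mi.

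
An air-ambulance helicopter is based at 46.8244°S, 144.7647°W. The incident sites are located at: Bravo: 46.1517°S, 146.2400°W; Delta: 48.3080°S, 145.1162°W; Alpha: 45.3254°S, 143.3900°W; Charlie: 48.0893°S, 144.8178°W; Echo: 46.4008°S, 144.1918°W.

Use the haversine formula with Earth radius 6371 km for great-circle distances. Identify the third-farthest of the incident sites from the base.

Distances from the base (46.8244°S, 144.7647°W):
Alpha: 197.5 km
Delta: 167.1 km
Charlie: 140.7 km
Bravo: 135.5 km
Echo: 64.3 km
The third-farthest is Charlie at 140.7 km.

Charlie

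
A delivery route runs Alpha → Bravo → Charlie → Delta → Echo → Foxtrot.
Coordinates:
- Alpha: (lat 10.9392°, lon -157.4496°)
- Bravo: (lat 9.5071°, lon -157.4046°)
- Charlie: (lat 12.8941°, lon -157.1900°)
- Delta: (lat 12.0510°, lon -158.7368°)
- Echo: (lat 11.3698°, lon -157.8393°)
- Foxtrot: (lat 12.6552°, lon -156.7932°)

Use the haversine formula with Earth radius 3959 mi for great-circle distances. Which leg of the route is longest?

Leg distances:
Alpha→Bravo: 99.0 mi
Bravo→Charlie: 234.5 mi
Charlie→Delta: 119.5 mi
Delta→Echo: 76.8 mi
Echo→Foxtrot: 113.5 mi
The longest leg is Bravo–Charlie at 234.5 mi.

Bravo–Charlie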